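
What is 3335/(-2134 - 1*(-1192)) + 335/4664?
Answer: -7619435/2196744 ≈ -3.4685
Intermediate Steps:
3335/(-2134 - 1*(-1192)) + 335/4664 = 3335/(-2134 + 1192) + 335*(1/4664) = 3335/(-942) + 335/4664 = 3335*(-1/942) + 335/4664 = -3335/942 + 335/4664 = -7619435/2196744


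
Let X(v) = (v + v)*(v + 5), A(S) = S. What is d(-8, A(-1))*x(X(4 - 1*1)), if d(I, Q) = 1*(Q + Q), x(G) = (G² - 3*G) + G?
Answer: -4416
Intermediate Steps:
X(v) = 2*v*(5 + v) (X(v) = (2*v)*(5 + v) = 2*v*(5 + v))
x(G) = G² - 2*G
d(I, Q) = 2*Q (d(I, Q) = 1*(2*Q) = 2*Q)
d(-8, A(-1))*x(X(4 - 1*1)) = (2*(-1))*((2*(4 - 1*1)*(5 + (4 - 1*1)))*(-2 + 2*(4 - 1*1)*(5 + (4 - 1*1)))) = -2*2*(4 - 1)*(5 + (4 - 1))*(-2 + 2*(4 - 1)*(5 + (4 - 1))) = -2*2*3*(5 + 3)*(-2 + 2*3*(5 + 3)) = -2*2*3*8*(-2 + 2*3*8) = -96*(-2 + 48) = -96*46 = -2*2208 = -4416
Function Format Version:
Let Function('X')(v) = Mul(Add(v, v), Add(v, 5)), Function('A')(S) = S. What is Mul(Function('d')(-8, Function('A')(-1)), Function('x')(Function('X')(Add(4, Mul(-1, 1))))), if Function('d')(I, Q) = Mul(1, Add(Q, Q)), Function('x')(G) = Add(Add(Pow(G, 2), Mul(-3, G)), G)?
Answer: -4416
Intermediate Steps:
Function('X')(v) = Mul(2, v, Add(5, v)) (Function('X')(v) = Mul(Mul(2, v), Add(5, v)) = Mul(2, v, Add(5, v)))
Function('x')(G) = Add(Pow(G, 2), Mul(-2, G))
Function('d')(I, Q) = Mul(2, Q) (Function('d')(I, Q) = Mul(1, Mul(2, Q)) = Mul(2, Q))
Mul(Function('d')(-8, Function('A')(-1)), Function('x')(Function('X')(Add(4, Mul(-1, 1))))) = Mul(Mul(2, -1), Mul(Mul(2, Add(4, Mul(-1, 1)), Add(5, Add(4, Mul(-1, 1)))), Add(-2, Mul(2, Add(4, Mul(-1, 1)), Add(5, Add(4, Mul(-1, 1))))))) = Mul(-2, Mul(Mul(2, Add(4, -1), Add(5, Add(4, -1))), Add(-2, Mul(2, Add(4, -1), Add(5, Add(4, -1)))))) = Mul(-2, Mul(Mul(2, 3, Add(5, 3)), Add(-2, Mul(2, 3, Add(5, 3))))) = Mul(-2, Mul(Mul(2, 3, 8), Add(-2, Mul(2, 3, 8)))) = Mul(-2, Mul(48, Add(-2, 48))) = Mul(-2, Mul(48, 46)) = Mul(-2, 2208) = -4416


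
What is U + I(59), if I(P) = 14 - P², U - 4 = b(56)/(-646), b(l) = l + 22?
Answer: -1118588/323 ≈ -3463.1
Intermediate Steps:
b(l) = 22 + l
U = 1253/323 (U = 4 + (22 + 56)/(-646) = 4 + 78*(-1/646) = 4 - 39/323 = 1253/323 ≈ 3.8793)
U + I(59) = 1253/323 + (14 - 1*59²) = 1253/323 + (14 - 1*3481) = 1253/323 + (14 - 3481) = 1253/323 - 3467 = -1118588/323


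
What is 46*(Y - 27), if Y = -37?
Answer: -2944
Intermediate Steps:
46*(Y - 27) = 46*(-37 - 27) = 46*(-64) = -2944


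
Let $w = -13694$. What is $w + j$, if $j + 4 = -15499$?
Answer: $-29197$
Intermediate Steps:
$j = -15503$ ($j = -4 - 15499 = -15503$)
$w + j = -13694 - 15503 = -29197$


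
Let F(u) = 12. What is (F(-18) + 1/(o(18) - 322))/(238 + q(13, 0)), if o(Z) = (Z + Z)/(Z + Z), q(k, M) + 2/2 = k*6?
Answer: 3851/101115 ≈ 0.038085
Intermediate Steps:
q(k, M) = -1 + 6*k (q(k, M) = -1 + k*6 = -1 + 6*k)
o(Z) = 1 (o(Z) = (2*Z)/((2*Z)) = (2*Z)*(1/(2*Z)) = 1)
(F(-18) + 1/(o(18) - 322))/(238 + q(13, 0)) = (12 + 1/(1 - 322))/(238 + (-1 + 6*13)) = (12 + 1/(-321))/(238 + (-1 + 78)) = (12 - 1/321)/(238 + 77) = (3851/321)/315 = (3851/321)*(1/315) = 3851/101115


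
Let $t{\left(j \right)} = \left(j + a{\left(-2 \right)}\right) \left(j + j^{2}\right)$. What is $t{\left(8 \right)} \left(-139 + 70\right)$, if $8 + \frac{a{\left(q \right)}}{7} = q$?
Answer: $308016$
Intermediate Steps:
$a{\left(q \right)} = -56 + 7 q$
$t{\left(j \right)} = \left(-70 + j\right) \left(j + j^{2}\right)$ ($t{\left(j \right)} = \left(j + \left(-56 + 7 \left(-2\right)\right)\right) \left(j + j^{2}\right) = \left(j - 70\right) \left(j + j^{2}\right) = \left(-70 + j\right) \left(j + j^{2}\right)$)
$t{\left(8 \right)} \left(-139 + 70\right) = 8 \left(-70 + 8^{2} - 552\right) \left(-139 + 70\right) = 8 \left(-70 + 64 - 552\right) \left(-69\right) = 8 \left(-558\right) \left(-69\right) = \left(-4464\right) \left(-69\right) = 308016$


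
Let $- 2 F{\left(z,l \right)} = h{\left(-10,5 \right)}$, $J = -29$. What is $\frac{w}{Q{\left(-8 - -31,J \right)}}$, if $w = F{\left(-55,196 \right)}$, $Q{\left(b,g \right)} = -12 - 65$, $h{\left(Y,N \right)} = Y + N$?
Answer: $- \frac{5}{154} \approx -0.032468$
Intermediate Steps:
$h{\left(Y,N \right)} = N + Y$
$F{\left(z,l \right)} = \frac{5}{2}$ ($F{\left(z,l \right)} = - \frac{5 - 10}{2} = \left(- \frac{1}{2}\right) \left(-5\right) = \frac{5}{2}$)
$Q{\left(b,g \right)} = -77$ ($Q{\left(b,g \right)} = -12 - 65 = -77$)
$w = \frac{5}{2} \approx 2.5$
$\frac{w}{Q{\left(-8 - -31,J \right)}} = \frac{5}{2 \left(-77\right)} = \frac{5}{2} \left(- \frac{1}{77}\right) = - \frac{5}{154}$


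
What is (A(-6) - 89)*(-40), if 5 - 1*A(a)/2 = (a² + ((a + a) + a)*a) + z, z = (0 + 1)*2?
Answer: 14840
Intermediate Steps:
z = 2 (z = 1*2 = 2)
A(a) = 6 - 8*a² (A(a) = 10 - 2*((a² + ((a + a) + a)*a) + 2) = 10 - 2*((a² + (2*a + a)*a) + 2) = 10 - 2*((a² + (3*a)*a) + 2) = 10 - 2*((a² + 3*a²) + 2) = 10 - 2*(4*a² + 2) = 10 - 2*(2 + 4*a²) = 10 + (-4 - 8*a²) = 6 - 8*a²)
(A(-6) - 89)*(-40) = ((6 - 8*(-6)²) - 89)*(-40) = ((6 - 8*36) - 89)*(-40) = ((6 - 288) - 89)*(-40) = (-282 - 89)*(-40) = -371*(-40) = 14840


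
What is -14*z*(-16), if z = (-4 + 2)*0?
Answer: 0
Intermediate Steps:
z = 0 (z = -2*0 = 0)
-14*z*(-16) = -14*0*(-16) = 0*(-16) = 0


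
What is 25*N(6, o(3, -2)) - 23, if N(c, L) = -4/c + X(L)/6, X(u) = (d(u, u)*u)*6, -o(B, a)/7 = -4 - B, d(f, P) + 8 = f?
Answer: 150556/3 ≈ 50185.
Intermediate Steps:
d(f, P) = -8 + f
o(B, a) = 28 + 7*B (o(B, a) = -7*(-4 - B) = 28 + 7*B)
X(u) = 6*u*(-8 + u) (X(u) = ((-8 + u)*u)*6 = (u*(-8 + u))*6 = 6*u*(-8 + u))
N(c, L) = -4/c + L*(-8 + L) (N(c, L) = -4/c + (6*L*(-8 + L))/6 = -4/c + (6*L*(-8 + L))*(⅙) = -4/c + L*(-8 + L))
25*N(6, o(3, -2)) - 23 = 25*((-4 + (28 + 7*3)*6*(-8 + (28 + 7*3)))/6) - 23 = 25*((-4 + (28 + 21)*6*(-8 + (28 + 21)))/6) - 23 = 25*((-4 + 49*6*(-8 + 49))/6) - 23 = 25*((-4 + 49*6*41)/6) - 23 = 25*((-4 + 12054)/6) - 23 = 25*((⅙)*12050) - 23 = 25*(6025/3) - 23 = 150625/3 - 23 = 150556/3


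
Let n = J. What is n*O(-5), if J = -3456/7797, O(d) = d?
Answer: 5760/2599 ≈ 2.2162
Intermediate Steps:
J = -1152/2599 (J = -3456*1/7797 = -1152/2599 ≈ -0.44325)
n = -1152/2599 ≈ -0.44325
n*O(-5) = -1152/2599*(-5) = 5760/2599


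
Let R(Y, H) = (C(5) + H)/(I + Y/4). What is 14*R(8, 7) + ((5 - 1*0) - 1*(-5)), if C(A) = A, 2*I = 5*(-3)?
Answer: -226/11 ≈ -20.545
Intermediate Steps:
I = -15/2 (I = (5*(-3))/2 = (½)*(-15) = -15/2 ≈ -7.5000)
R(Y, H) = (5 + H)/(-15/2 + Y/4)
14*R(8, 7) + ((5 - 1*0) - 1*(-5)) = 14*(4*(5 + 7)/(-30 + 8)) + ((5 - 1*0) - 1*(-5)) = 14*(4*12/(-22)) + ((5 + 0) + 5) = 14*(4*(-1/22)*12) + (5 + 5) = 14*(-24/11) + 10 = -336/11 + 10 = -226/11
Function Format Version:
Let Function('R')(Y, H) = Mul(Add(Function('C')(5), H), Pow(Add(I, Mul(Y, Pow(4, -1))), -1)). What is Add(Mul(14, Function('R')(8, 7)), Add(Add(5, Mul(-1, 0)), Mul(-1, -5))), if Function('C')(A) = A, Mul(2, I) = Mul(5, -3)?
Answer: Rational(-226, 11) ≈ -20.545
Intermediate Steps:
I = Rational(-15, 2) (I = Mul(Rational(1, 2), Mul(5, -3)) = Mul(Rational(1, 2), -15) = Rational(-15, 2) ≈ -7.5000)
Function('R')(Y, H) = Mul(Pow(Add(Rational(-15, 2), Mul(Rational(1, 4), Y)), -1), Add(5, H)) (Function('R')(Y, H) = Mul(Add(5, H), Pow(Add(Rational(-15, 2), Mul(Y, Pow(4, -1))), -1)) = Mul(Add(5, H), Pow(Add(Rational(-15, 2), Mul(Y, Rational(1, 4))), -1)) = Mul(Add(5, H), Pow(Add(Rational(-15, 2), Mul(Rational(1, 4), Y)), -1)) = Mul(Pow(Add(Rational(-15, 2), Mul(Rational(1, 4), Y)), -1), Add(5, H)))
Add(Mul(14, Function('R')(8, 7)), Add(Add(5, Mul(-1, 0)), Mul(-1, -5))) = Add(Mul(14, Mul(4, Pow(Add(-30, 8), -1), Add(5, 7))), Add(Add(5, Mul(-1, 0)), Mul(-1, -5))) = Add(Mul(14, Mul(4, Pow(-22, -1), 12)), Add(Add(5, 0), 5)) = Add(Mul(14, Mul(4, Rational(-1, 22), 12)), Add(5, 5)) = Add(Mul(14, Rational(-24, 11)), 10) = Add(Rational(-336, 11), 10) = Rational(-226, 11)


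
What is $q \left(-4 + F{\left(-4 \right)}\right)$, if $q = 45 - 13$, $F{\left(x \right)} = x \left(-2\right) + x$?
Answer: $0$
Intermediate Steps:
$F{\left(x \right)} = - x$ ($F{\left(x \right)} = - 2 x + x = - x$)
$q = 32$ ($q = 45 - 13 = 32$)
$q \left(-4 + F{\left(-4 \right)}\right) = 32 \left(-4 - -4\right) = 32 \left(-4 + 4\right) = 32 \cdot 0 = 0$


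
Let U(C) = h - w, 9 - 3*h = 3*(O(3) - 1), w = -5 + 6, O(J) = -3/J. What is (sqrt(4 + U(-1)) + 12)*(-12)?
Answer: -144 - 24*sqrt(2) ≈ -177.94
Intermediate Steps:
w = 1
h = 5 (h = 3 - (-3/3 - 1) = 3 - (-3*1/3 - 1) = 3 - (-1 - 1) = 3 - (-2) = 3 - 1/3*(-6) = 3 + 2 = 5)
U(C) = 4 (U(C) = 5 - 1*1 = 5 - 1 = 4)
(sqrt(4 + U(-1)) + 12)*(-12) = (sqrt(4 + 4) + 12)*(-12) = (sqrt(8) + 12)*(-12) = (2*sqrt(2) + 12)*(-12) = (12 + 2*sqrt(2))*(-12) = -144 - 24*sqrt(2)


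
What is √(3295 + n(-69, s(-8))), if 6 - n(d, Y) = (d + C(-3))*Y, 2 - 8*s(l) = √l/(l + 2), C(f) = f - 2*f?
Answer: √(13270 + 11*I*√2)/2 ≈ 57.598 + 0.033761*I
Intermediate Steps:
C(f) = -f
s(l) = ¼ - √l/(8*(2 + l)) (s(l) = ¼ - √l/(8*(l + 2)) = ¼ - √l/(8*(2 + l)))
n(d, Y) = 6 - Y*(3 + d) (n(d, Y) = 6 - (d - 1*(-3))*Y = 6 - (d + 3)*Y = 6 - (3 + d)*Y = 6 - Y*(3 + d))
√(3295 + n(-69, s(-8))) = √(3295 + (6 - 3*(4 - √(-8) + 2*(-8))/(8*(2 - 8)) - 1*(4 - √(-8) + 2*(-8))/(8*(2 - 8))*(-69))) = √(3295 + (6 - 3*(4 - 2*I*√2 - 16)/(8*(-6)) - 1*(⅛)*(4 - 2*I*√2 - 16)/(-6)*(-69))) = √(3295 + (6 - 3*(-1)*(4 - 2*I*√2 - 16)/(8*6) - 1*(⅛)*(-⅙)*(4 - 2*I*√2 - 16)*(-69))) = √(3295 + (6 - 3*(-1)*(-12 - 2*I*√2)/(8*6) - 1*(⅛)*(-⅙)*(-12 - 2*I*√2)*(-69))) = √(3295 + (6 - 3*(¼ + I*√2/24) - 1*(¼ + I*√2/24)*(-69))) = √(3295 + (6 + (-¾ - I*√2/8) + (69/4 + 23*I*√2/8))) = √(3295 + (45/2 + 11*I*√2/4)) = √(6635/2 + 11*I*√2/4)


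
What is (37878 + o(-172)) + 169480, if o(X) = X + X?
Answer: 207014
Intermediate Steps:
o(X) = 2*X
(37878 + o(-172)) + 169480 = (37878 + 2*(-172)) + 169480 = (37878 - 344) + 169480 = 37534 + 169480 = 207014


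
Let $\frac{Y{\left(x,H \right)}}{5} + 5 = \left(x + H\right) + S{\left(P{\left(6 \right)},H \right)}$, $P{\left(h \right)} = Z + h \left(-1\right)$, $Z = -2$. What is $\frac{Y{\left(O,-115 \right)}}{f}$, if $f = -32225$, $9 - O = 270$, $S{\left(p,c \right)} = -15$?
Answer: $\frac{396}{6445} \approx 0.061443$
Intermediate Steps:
$P{\left(h \right)} = -2 - h$ ($P{\left(h \right)} = -2 + h \left(-1\right) = -2 - h$)
$O = -261$ ($O = 9 - 270 = -261$)
$Y{\left(x,H \right)} = -100 + 5 H + 5 x$ ($Y{\left(x,H \right)} = -25 + 5 \left(\left(x + H\right) - 15\right) = -25 + 5 \left(\left(H + x\right) - 15\right) = -25 + 5 \left(-15 + H + x\right) = -25 + \left(-75 + 5 H + 5 x\right) = -100 + 5 H + 5 x$)
$\frac{Y{\left(O,-115 \right)}}{f} = \frac{-100 + 5 \left(-115\right) + 5 \left(-261\right)}{-32225} = \left(-100 - 575 - 1305\right) \left(- \frac{1}{32225}\right) = \left(-1980\right) \left(- \frac{1}{32225}\right) = \frac{396}{6445}$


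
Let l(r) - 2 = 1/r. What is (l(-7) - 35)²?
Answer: 53824/49 ≈ 1098.4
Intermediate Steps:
l(r) = 2 + 1/r
(l(-7) - 35)² = ((2 + 1/(-7)) - 35)² = ((2 - ⅐) - 35)² = (13/7 - 35)² = (-232/7)² = 53824/49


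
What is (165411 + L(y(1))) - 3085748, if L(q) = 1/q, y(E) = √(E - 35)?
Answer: -2920337 - I*√34/34 ≈ -2.9203e+6 - 0.1715*I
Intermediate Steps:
y(E) = √(-35 + E)
(165411 + L(y(1))) - 3085748 = (165411 + 1/(√(-35 + 1))) - 3085748 = (165411 + 1/(√(-34))) - 3085748 = (165411 + 1/(I*√34)) - 3085748 = (165411 - I*√34/34) - 3085748 = -2920337 - I*√34/34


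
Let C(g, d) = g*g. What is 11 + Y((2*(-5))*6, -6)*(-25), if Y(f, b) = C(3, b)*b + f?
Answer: 2861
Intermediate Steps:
C(g, d) = g²
Y(f, b) = f + 9*b (Y(f, b) = 3²*b + f = 9*b + f = f + 9*b)
11 + Y((2*(-5))*6, -6)*(-25) = 11 + ((2*(-5))*6 + 9*(-6))*(-25) = 11 + (-10*6 - 54)*(-25) = 11 + (-60 - 54)*(-25) = 11 - 114*(-25) = 11 + 2850 = 2861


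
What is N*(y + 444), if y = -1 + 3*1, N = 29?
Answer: 12934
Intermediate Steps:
y = 2 (y = -1 + 3 = 2)
N*(y + 444) = 29*(2 + 444) = 29*446 = 12934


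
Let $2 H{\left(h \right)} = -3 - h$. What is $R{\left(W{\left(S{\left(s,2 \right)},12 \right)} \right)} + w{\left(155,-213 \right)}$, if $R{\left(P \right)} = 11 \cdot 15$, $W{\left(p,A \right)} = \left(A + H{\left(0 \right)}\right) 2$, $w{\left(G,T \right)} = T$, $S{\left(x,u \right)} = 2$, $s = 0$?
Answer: $-48$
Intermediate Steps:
$H{\left(h \right)} = - \frac{3}{2} - \frac{h}{2}$ ($H{\left(h \right)} = \frac{-3 - h}{2} = - \frac{3}{2} - \frac{h}{2}$)
$W{\left(p,A \right)} = -3 + 2 A$ ($W{\left(p,A \right)} = \left(A - \frac{3}{2}\right) 2 = \left(- \frac{3}{2} + A\right) 2 = -3 + 2 A$)
$R{\left(P \right)} = 165$
$R{\left(W{\left(S{\left(s,2 \right)},12 \right)} \right)} + w{\left(155,-213 \right)} = 165 - 213 = -48$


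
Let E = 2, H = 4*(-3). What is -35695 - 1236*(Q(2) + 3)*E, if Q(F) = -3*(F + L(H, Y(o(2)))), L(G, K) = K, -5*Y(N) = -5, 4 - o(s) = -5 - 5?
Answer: -20863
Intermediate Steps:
o(s) = 14 (o(s) = 4 - (-5 - 5) = 4 - 1*(-10) = 4 + 10 = 14)
H = -12
Y(N) = 1 (Y(N) = -⅕*(-5) = 1)
Q(F) = -3 - 3*F (Q(F) = -3*(F + 1) = -3*(1 + F) = -3 - 3*F)
-35695 - 1236*(Q(2) + 3)*E = -35695 - 1236*((-3 - 3*2) + 3)*2 = -35695 - 1236*((-3 - 6) + 3)*2 = -35695 - 1236*(-9 + 3)*2 = -35695 - 1236*(-6*2) = -35695 - 1236*(-12) = -35695 - 1*(-14832) = -35695 + 14832 = -20863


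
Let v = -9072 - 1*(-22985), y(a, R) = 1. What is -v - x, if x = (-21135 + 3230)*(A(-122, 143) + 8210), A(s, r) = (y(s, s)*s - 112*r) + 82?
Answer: -140496543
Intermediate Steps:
A(s, r) = 82 + s - 112*r (A(s, r) = (1*s - 112*r) + 82 = (s - 112*r) + 82 = 82 + s - 112*r)
v = 13913 (v = -9072 + 22985 = 13913)
x = 140482630 (x = (-21135 + 3230)*((82 - 122 - 112*143) + 8210) = -17905*((82 - 122 - 16016) + 8210) = -17905*(-16056 + 8210) = -17905*(-7846) = 140482630)
-v - x = -1*13913 - 1*140482630 = -13913 - 140482630 = -140496543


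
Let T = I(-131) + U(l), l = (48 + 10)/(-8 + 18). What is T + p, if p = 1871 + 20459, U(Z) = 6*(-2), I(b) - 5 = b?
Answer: 22192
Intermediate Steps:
I(b) = 5 + b
l = 29/5 (l = 58/10 = 58*(⅒) = 29/5 ≈ 5.8000)
U(Z) = -12
p = 22330
T = -138 (T = (5 - 131) - 12 = -126 - 12 = -138)
T + p = -138 + 22330 = 22192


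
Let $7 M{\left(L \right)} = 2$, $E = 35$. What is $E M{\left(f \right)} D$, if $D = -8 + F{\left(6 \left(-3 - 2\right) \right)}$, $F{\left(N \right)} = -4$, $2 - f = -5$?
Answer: $-120$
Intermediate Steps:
$f = 7$ ($f = 2 - -5 = 2 + 5 = 7$)
$M{\left(L \right)} = \frac{2}{7}$ ($M{\left(L \right)} = \frac{1}{7} \cdot 2 = \frac{2}{7}$)
$D = -12$ ($D = -8 - 4 = -12$)
$E M{\left(f \right)} D = 35 \cdot \frac{2}{7} \left(-12\right) = 10 \left(-12\right) = -120$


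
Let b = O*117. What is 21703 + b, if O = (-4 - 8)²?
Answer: 38551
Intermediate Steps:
O = 144 (O = (-12)² = 144)
b = 16848 (b = 144*117 = 16848)
21703 + b = 21703 + 16848 = 38551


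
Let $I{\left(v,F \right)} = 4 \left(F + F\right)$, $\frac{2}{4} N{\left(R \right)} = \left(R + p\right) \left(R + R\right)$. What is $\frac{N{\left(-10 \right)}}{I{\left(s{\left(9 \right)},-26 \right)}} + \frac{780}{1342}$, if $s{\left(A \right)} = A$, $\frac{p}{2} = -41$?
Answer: $- \frac{149260}{8723} \approx -17.111$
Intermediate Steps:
$p = -82$ ($p = 2 \left(-41\right) = -82$)
$N{\left(R \right)} = 4 R \left(-82 + R\right)$ ($N{\left(R \right)} = 2 \left(R - 82\right) \left(R + R\right) = 2 \left(-82 + R\right) 2 R = 2 \cdot 2 R \left(-82 + R\right) = 4 R \left(-82 + R\right)$)
$I{\left(v,F \right)} = 8 F$ ($I{\left(v,F \right)} = 4 \cdot 2 F = 8 F$)
$\frac{N{\left(-10 \right)}}{I{\left(s{\left(9 \right)},-26 \right)}} + \frac{780}{1342} = \frac{4 \left(-10\right) \left(-82 - 10\right)}{8 \left(-26\right)} + \frac{780}{1342} = \frac{4 \left(-10\right) \left(-92\right)}{-208} + 780 \cdot \frac{1}{1342} = 3680 \left(- \frac{1}{208}\right) + \frac{390}{671} = - \frac{230}{13} + \frac{390}{671} = - \frac{149260}{8723}$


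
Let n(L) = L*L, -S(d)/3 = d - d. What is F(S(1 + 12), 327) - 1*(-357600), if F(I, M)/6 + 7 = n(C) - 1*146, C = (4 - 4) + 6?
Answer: 356898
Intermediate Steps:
C = 6 (C = 0 + 6 = 6)
S(d) = 0 (S(d) = -3*(d - d) = -3*0 = 0)
n(L) = L²
F(I, M) = -702 (F(I, M) = -42 + 6*(6² - 1*146) = -42 + 6*(36 - 146) = -42 + 6*(-110) = -42 - 660 = -702)
F(S(1 + 12), 327) - 1*(-357600) = -702 - 1*(-357600) = -702 + 357600 = 356898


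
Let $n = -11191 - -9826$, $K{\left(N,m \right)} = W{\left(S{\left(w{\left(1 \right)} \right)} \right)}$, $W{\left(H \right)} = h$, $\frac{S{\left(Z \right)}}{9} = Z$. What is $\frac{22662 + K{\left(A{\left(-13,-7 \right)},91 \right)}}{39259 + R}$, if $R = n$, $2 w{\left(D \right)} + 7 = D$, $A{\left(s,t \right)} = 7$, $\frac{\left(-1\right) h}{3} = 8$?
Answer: $\frac{11319}{18947} \approx 0.5974$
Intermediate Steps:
$h = -24$ ($h = \left(-3\right) 8 = -24$)
$w{\left(D \right)} = - \frac{7}{2} + \frac{D}{2}$
$S{\left(Z \right)} = 9 Z$
$W{\left(H \right)} = -24$
$K{\left(N,m \right)} = -24$
$n = -1365$ ($n = -11191 + 9826 = -1365$)
$R = -1365$
$\frac{22662 + K{\left(A{\left(-13,-7 \right)},91 \right)}}{39259 + R} = \frac{22662 - 24}{39259 - 1365} = \frac{22638}{37894} = 22638 \cdot \frac{1}{37894} = \frac{11319}{18947}$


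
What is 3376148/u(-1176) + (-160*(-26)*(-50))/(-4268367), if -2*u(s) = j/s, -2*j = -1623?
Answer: 22595881610303488/2309186547 ≈ 9.7852e+6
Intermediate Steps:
j = 1623/2 (j = -½*(-1623) = 1623/2 ≈ 811.50)
u(s) = -1623/(4*s)
3376148/u(-1176) + (-160*(-26)*(-50))/(-4268367) = 3376148/((-1623/4/(-1176))) + (-160*(-26)*(-50))/(-4268367) = 3376148/((-1623/4*(-1/1176))) + (4160*(-50))*(-1/4268367) = 3376148/(541/1568) - 208000*(-1/4268367) = 3376148*(1568/541) + 208000/4268367 = 5293800064/541 + 208000/4268367 = 22595881610303488/2309186547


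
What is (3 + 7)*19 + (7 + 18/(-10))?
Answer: 976/5 ≈ 195.20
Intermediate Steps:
(3 + 7)*19 + (7 + 18/(-10)) = 10*19 + (7 + 18*(-1/10)) = 190 + (7 - 9/5) = 190 + 26/5 = 976/5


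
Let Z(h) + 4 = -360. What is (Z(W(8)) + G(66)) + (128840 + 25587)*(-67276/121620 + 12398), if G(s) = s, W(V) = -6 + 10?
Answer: 58210379319727/30405 ≈ 1.9145e+9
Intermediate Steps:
W(V) = 4
Z(h) = -364 (Z(h) = -4 - 360 = -364)
(Z(W(8)) + G(66)) + (128840 + 25587)*(-67276/121620 + 12398) = (-364 + 66) + (128840 + 25587)*(-67276/121620 + 12398) = -298 + 154427*(-67276*1/121620 + 12398) = -298 + 154427*(-16819/30405 + 12398) = -298 + 154427*(376944371/30405) = -298 + 58210388380417/30405 = 58210379319727/30405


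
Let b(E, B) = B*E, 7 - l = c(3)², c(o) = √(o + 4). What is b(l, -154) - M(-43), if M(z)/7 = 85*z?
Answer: 25585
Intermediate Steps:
M(z) = 595*z (M(z) = 7*(85*z) = 595*z)
c(o) = √(4 + o)
l = 0 (l = 7 - (√(4 + 3))² = 7 - (√7)² = 7 - 1*7 = 7 - 7 = 0)
b(l, -154) - M(-43) = -154*0 - 595*(-43) = 0 - 1*(-25585) = 0 + 25585 = 25585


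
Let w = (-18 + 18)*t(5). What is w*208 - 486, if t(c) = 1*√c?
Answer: -486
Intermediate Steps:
t(c) = √c
w = 0 (w = (-18 + 18)*√5 = 0*√5 = 0)
w*208 - 486 = 0*208 - 486 = 0 - 486 = -486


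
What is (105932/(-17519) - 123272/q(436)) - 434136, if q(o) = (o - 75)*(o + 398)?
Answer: -60260291401904/138803037 ≈ -4.3414e+5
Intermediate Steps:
q(o) = (-75 + o)*(398 + o)
(105932/(-17519) - 123272/q(436)) - 434136 = (105932/(-17519) - 123272/(-29850 + 436² + 323*436)) - 434136 = (105932*(-1/17519) - 123272/(-29850 + 190096 + 140828)) - 434136 = (-105932/17519 - 123272/301074) - 434136 = (-105932/17519 - 123272*1/301074) - 434136 = (-105932/17519 - 3244/7923) - 434136 = -896130872/138803037 - 434136 = -60260291401904/138803037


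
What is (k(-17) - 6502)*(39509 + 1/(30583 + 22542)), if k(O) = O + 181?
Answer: -13302927237588/53125 ≈ -2.5041e+8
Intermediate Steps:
k(O) = 181 + O
(k(-17) - 6502)*(39509 + 1/(30583 + 22542)) = ((181 - 17) - 6502)*(39509 + 1/(30583 + 22542)) = (164 - 6502)*(39509 + 1/53125) = -6338*(39509 + 1/53125) = -6338*2098915626/53125 = -13302927237588/53125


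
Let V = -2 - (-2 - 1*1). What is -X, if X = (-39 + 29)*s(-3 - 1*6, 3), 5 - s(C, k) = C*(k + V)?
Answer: 410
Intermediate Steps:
V = 1 (V = -2 - (-2 - 1) = -2 - 1*(-3) = -2 + 3 = 1)
s(C, k) = 5 - C*(1 + k) (s(C, k) = 5 - C*(k + 1) = 5 - C*(1 + k))
X = -410 (X = (-39 + 29)*(5 - (-3 - 1*6) - 1*(-3 - 1*6)*3) = -10*(5 - (-3 - 6) - 1*(-3 - 6)*3) = -10*(5 - 1*(-9) - 1*(-9)*3) = -10*(5 + 9 + 27) = -10*41 = -410)
-X = -1*(-410) = 410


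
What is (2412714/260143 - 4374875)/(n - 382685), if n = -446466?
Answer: 1138090694411/215697828593 ≈ 5.2763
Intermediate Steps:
(2412714/260143 - 4374875)/(n - 382685) = (2412714/260143 - 4374875)/(-446466 - 382685) = (2412714*(1/260143) - 4374875)/(-829151) = (2412714/260143 - 4374875)*(-1/829151) = -1138090694411/260143*(-1/829151) = 1138090694411/215697828593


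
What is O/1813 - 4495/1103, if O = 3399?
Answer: -4400338/1999739 ≈ -2.2005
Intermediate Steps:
O/1813 - 4495/1103 = 3399/1813 - 4495/1103 = -4400338/1999739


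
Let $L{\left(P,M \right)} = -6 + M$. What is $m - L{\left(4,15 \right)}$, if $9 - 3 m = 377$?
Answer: $- \frac{395}{3} \approx -131.67$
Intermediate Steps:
$m = - \frac{368}{3}$ ($m = 3 - \frac{377}{3} = - \frac{368}{3} \approx -122.67$)
$m - L{\left(4,15 \right)} = - \frac{368}{3} - \left(-6 + 15\right) = - \frac{368}{3} - 9 = - \frac{395}{3}$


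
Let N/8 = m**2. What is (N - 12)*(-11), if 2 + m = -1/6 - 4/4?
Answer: -6754/9 ≈ -750.44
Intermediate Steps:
m = -19/6 (m = -2 + (-1/6 - 4/4) = -2 + (-1*1/6 - 4*1/4) = -2 + (-1/6 - 1) = -2 - 7/6 = -19/6 ≈ -3.1667)
N = 722/9 (N = 8*(-19/6)**2 = 8*(361/36) = 722/9 ≈ 80.222)
(N - 12)*(-11) = (722/9 - 12)*(-11) = (614/9)*(-11) = -6754/9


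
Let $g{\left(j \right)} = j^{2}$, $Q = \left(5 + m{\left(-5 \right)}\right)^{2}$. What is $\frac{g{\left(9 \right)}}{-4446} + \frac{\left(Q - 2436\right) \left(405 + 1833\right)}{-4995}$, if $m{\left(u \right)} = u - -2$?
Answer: $\frac{896235383}{822510} \approx 1089.6$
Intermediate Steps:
$m{\left(u \right)} = 2 + u$ ($m{\left(u \right)} = u + 2 = 2 + u$)
$Q = 4$ ($Q = \left(5 + \left(2 - 5\right)\right)^{2} = \left(5 - 3\right)^{2} = 2^{2} = 4$)
$\frac{g{\left(9 \right)}}{-4446} + \frac{\left(Q - 2436\right) \left(405 + 1833\right)}{-4995} = \frac{9^{2}}{-4446} + \frac{\left(4 - 2436\right) \left(405 + 1833\right)}{-4995} = 81 \left(- \frac{1}{4446}\right) + \left(-2432\right) 2238 \left(- \frac{1}{4995}\right) = - \frac{9}{494} - - \frac{1814272}{1665} = - \frac{9}{494} + \frac{1814272}{1665} = \frac{896235383}{822510}$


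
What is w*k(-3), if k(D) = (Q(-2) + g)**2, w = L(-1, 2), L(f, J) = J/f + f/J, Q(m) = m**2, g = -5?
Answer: -5/2 ≈ -2.5000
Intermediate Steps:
w = -5/2 (w = 2/(-1) - 1/2 = 2*(-1) - 1*1/2 = -2 - 1/2 = -5/2 ≈ -2.5000)
k(D) = 1 (k(D) = ((-2)**2 - 5)**2 = (4 - 5)**2 = (-1)**2 = 1)
w*k(-3) = -5/2*1 = -5/2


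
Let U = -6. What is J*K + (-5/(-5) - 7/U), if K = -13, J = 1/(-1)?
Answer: 91/6 ≈ 15.167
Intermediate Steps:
J = -1 (J = 1*(-1) = -1)
J*K + (-5/(-5) - 7/U) = -1*(-13) + (-5/(-5) - 7/(-6)) = 13 + (-5*(-1/5) - 7*(-1/6)) = 13 + (1 + 7/6) = 13 + 13/6 = 91/6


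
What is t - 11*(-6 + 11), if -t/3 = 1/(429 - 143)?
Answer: -15733/286 ≈ -55.010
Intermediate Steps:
t = -3/286 (t = -3/(429 - 143) = -3/286 ≈ -0.010490)
t - 11*(-6 + 11) = -3/286 - 11*(-6 + 11) = -3/286 - 11*5 = -3/286 - 1*55 = -3/286 - 55 = -15733/286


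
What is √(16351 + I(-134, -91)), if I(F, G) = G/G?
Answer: 4*√1022 ≈ 127.88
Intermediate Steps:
I(F, G) = 1
√(16351 + I(-134, -91)) = √(16351 + 1) = √16352 = 4*√1022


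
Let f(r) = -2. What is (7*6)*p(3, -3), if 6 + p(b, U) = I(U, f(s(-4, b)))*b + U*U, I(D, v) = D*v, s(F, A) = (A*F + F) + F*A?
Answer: 882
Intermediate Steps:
s(F, A) = F + 2*A*F (s(F, A) = (F + A*F) + A*F = F + 2*A*F)
p(b, U) = -6 + U**2 - 2*U*b (p(b, U) = -6 + ((U*(-2))*b + U*U) = -6 + ((-2*U)*b + U**2) = -6 + (-2*U*b + U**2) = -6 + (U**2 - 2*U*b) = -6 + U**2 - 2*U*b)
(7*6)*p(3, -3) = (7*6)*(-6 + (-3)**2 - 2*(-3)*3) = 42*(-6 + 9 + 18) = 42*21 = 882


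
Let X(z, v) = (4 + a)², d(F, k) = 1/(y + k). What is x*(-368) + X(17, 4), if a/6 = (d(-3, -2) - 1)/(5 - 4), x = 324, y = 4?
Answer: -119231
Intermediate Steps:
d(F, k) = 1/(4 + k)
a = -3 (a = 6*((1/(4 - 2) - 1)/(5 - 4)) = 6*((1/2 - 1)/1) = 6*((½ - 1)*1) = 6*(-½*1) = 6*(-½) = -3)
X(z, v) = 1 (X(z, v) = (4 - 3)² = 1² = 1)
x*(-368) + X(17, 4) = 324*(-368) + 1 = -119232 + 1 = -119231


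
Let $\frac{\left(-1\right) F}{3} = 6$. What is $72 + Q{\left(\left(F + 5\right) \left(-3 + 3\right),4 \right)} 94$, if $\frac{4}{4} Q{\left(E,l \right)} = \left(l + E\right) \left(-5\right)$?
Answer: $-1808$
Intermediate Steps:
$F = -18$ ($F = \left(-3\right) 6 = -18$)
$Q{\left(E,l \right)} = - 5 E - 5 l$ ($Q{\left(E,l \right)} = \left(l + E\right) \left(-5\right) = \left(E + l\right) \left(-5\right) = - 5 E - 5 l$)
$72 + Q{\left(\left(F + 5\right) \left(-3 + 3\right),4 \right)} 94 = 72 + \left(- 5 \left(-18 + 5\right) \left(-3 + 3\right) - 20\right) 94 = 72 + \left(- 5 \left(\left(-13\right) 0\right) - 20\right) 94 = 72 + \left(\left(-5\right) 0 - 20\right) 94 = 72 + \left(0 - 20\right) 94 = 72 - 1880 = -1808$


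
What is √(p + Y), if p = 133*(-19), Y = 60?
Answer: I*√2467 ≈ 49.669*I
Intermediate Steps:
p = -2527
√(p + Y) = √(-2527 + 60) = √(-2467) = I*√2467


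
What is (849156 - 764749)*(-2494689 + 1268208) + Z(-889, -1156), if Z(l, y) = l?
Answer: -103523582656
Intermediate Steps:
(849156 - 764749)*(-2494689 + 1268208) + Z(-889, -1156) = (849156 - 764749)*(-2494689 + 1268208) - 889 = 84407*(-1226481) - 889 = -103523581767 - 889 = -103523582656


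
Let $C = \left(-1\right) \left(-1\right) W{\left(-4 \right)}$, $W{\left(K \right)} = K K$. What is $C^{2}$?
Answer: $256$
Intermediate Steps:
$W{\left(K \right)} = K^{2}$
$C = 16$ ($C = \left(-1\right) \left(-1\right) \left(-4\right)^{2} = 1 \cdot 16 = 16$)
$C^{2} = 16^{2} = 256$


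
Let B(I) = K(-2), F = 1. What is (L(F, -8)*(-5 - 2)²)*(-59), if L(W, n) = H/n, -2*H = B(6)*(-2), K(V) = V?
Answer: -2891/4 ≈ -722.75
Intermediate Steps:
B(I) = -2
H = -2 (H = -(-1)*(-2) = -½*4 = -2)
L(W, n) = -2/n
(L(F, -8)*(-5 - 2)²)*(-59) = ((-2/(-8))*(-5 - 2)²)*(-59) = (-2*(-⅛)*(-7)²)*(-59) = ((¼)*49)*(-59) = (49/4)*(-59) = -2891/4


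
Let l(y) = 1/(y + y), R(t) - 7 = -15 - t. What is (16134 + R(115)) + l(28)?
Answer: 896617/56 ≈ 16011.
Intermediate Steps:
R(t) = -8 - t (R(t) = 7 + (-15 - t) = -8 - t)
l(y) = 1/(2*y)
(16134 + R(115)) + l(28) = (16134 + (-8 - 1*115)) + (1/2)/28 = (16134 + (-8 - 115)) + (1/2)*(1/28) = (16134 - 123) + 1/56 = 16011 + 1/56 = 896617/56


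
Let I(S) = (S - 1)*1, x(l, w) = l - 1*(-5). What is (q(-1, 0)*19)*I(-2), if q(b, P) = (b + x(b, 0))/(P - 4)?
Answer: 171/4 ≈ 42.750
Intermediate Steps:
x(l, w) = 5 + l (x(l, w) = l + 5 = 5 + l)
I(S) = -1 + S (I(S) = (-1 + S)*1 = -1 + S)
q(b, P) = (5 + 2*b)/(-4 + P) (q(b, P) = (b + (5 + b))/(P - 4) = (5 + 2*b)/(-4 + P))
(q(-1, 0)*19)*I(-2) = (((5 + 2*(-1))/(-4 + 0))*19)*(-1 - 2) = (((5 - 2)/(-4))*19)*(-3) = (-¼*3*19)*(-3) = -¾*19*(-3) = -57/4*(-3) = 171/4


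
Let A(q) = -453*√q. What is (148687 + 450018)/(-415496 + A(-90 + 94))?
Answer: -598705/416402 ≈ -1.4378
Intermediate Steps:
(148687 + 450018)/(-415496 + A(-90 + 94)) = (148687 + 450018)/(-415496 - 453*√(-90 + 94)) = 598705/(-415496 - 453*√4) = 598705/(-415496 - 453*2) = 598705/(-415496 - 906) = 598705/(-416402) = 598705*(-1/416402) = -598705/416402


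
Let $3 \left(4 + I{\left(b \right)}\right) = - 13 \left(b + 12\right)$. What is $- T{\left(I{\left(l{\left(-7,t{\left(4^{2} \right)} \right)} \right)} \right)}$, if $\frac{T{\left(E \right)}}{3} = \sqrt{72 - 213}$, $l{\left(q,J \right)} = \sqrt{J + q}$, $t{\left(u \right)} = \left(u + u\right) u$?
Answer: $- 3 i \sqrt{141} \approx - 35.623 i$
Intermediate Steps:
$t{\left(u \right)} = 2 u^{2}$ ($t{\left(u \right)} = 2 u u = 2 u^{2}$)
$I{\left(b \right)} = -56 - \frac{13 b}{3}$ ($I{\left(b \right)} = -4 + \frac{\left(-13\right) \left(b + 12\right)}{3} = -4 + \frac{\left(-13\right) \left(12 + b\right)}{3} = -4 + \frac{-156 - 13 b}{3} = -4 - \left(52 + \frac{13 b}{3}\right) = -56 - \frac{13 b}{3}$)
$T{\left(E \right)} = 3 i \sqrt{141}$ ($T{\left(E \right)} = 3 \sqrt{72 - 213} = 3 \sqrt{-141} = 3 i \sqrt{141}$)
$- T{\left(I{\left(l{\left(-7,t{\left(4^{2} \right)} \right)} \right)} \right)} = - 3 i \sqrt{141}$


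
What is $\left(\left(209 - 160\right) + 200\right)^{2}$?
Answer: $62001$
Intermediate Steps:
$\left(\left(209 - 160\right) + 200\right)^{2} = \left(49 + 200\right)^{2} = 249^{2} = 62001$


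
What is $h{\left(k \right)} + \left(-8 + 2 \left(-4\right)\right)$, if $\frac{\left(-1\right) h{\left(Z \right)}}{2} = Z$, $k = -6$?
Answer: $-4$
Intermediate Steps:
$h{\left(Z \right)} = - 2 Z$
$h{\left(k \right)} + \left(-8 + 2 \left(-4\right)\right) = \left(-2\right) \left(-6\right) + \left(-8 + 2 \left(-4\right)\right) = 12 - 16 = -4$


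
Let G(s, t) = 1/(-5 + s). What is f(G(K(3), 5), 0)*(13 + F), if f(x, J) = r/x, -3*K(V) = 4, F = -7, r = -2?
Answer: 76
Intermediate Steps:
K(V) = -4/3 (K(V) = -1/3*4 = -4/3)
f(x, J) = -2/x
f(G(K(3), 5), 0)*(13 + F) = (-2/(1/(-5 - 4/3)))*(13 - 7) = -2/(1/(-19/3))*6 = -2/(-3/19)*6 = -2*(-19/3)*6 = (38/3)*6 = 76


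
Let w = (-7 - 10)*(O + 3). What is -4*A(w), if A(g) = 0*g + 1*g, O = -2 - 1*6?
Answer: -340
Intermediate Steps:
O = -8 (O = -2 - 6 = -8)
w = 85 (w = (-7 - 10)*(-8 + 3) = -17*(-5) = 85)
A(g) = g (A(g) = 0 + g = g)
-4*A(w) = -4*85 = -340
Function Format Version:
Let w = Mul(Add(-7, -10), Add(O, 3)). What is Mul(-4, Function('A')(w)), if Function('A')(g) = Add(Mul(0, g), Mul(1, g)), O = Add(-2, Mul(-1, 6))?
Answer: -340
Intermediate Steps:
O = -8 (O = Add(-2, -6) = -8)
w = 85 (w = Mul(Add(-7, -10), Add(-8, 3)) = Mul(-17, -5) = 85)
Function('A')(g) = g (Function('A')(g) = Add(0, g) = g)
Mul(-4, Function('A')(w)) = Mul(-4, 85) = -340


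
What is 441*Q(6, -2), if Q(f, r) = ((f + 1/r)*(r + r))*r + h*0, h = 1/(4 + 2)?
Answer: 19404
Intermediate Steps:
h = 1/6 ≈ 0.16667
Q(f, r) = 2*r**2*(f + 1/r) (Q(f, r) = ((f + 1/r)*(r + r))*r + (1/6)*0 = ((f + 1/r)*(2*r))*r + 0 = (2*r*(f + 1/r))*r + 0 = 2*r**2*(f + 1/r) + 0 = 2*r**2*(f + 1/r))
441*Q(6, -2) = 441*(2*(-2)*(1 + 6*(-2))) = 441*(2*(-2)*(1 - 12)) = 441*(2*(-2)*(-11)) = 441*44 = 19404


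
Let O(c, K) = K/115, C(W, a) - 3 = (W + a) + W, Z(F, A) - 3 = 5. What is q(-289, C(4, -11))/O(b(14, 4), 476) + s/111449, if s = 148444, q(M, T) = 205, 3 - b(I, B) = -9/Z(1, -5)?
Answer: 2698069519/53049724 ≈ 50.859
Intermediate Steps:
Z(F, A) = 8 (Z(F, A) = 3 + 5 = 8)
b(I, B) = 33/8 (b(I, B) = 3 - (-9)/8 = 3 - 1*(-9/8) = 3 + 9/8 = 33/8)
C(W, a) = 3 + a + 2*W (C(W, a) = 3 + ((W + a) + W) = 3 + (a + 2*W) = 3 + a + 2*W)
O(c, K) = K/115 (O(c, K) = K*(1/115) = K/115)
q(-289, C(4, -11))/O(b(14, 4), 476) + s/111449 = 205/(((1/115)*476)) + 148444/111449 = 205/(476/115) + 148444*(1/111449) = 205*(115/476) + 148444/111449 = 23575/476 + 148444/111449 = 2698069519/53049724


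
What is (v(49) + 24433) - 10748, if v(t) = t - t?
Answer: 13685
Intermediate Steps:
v(t) = 0
(v(49) + 24433) - 10748 = (0 + 24433) - 10748 = 24433 - 10748 = 13685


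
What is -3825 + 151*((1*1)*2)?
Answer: -3523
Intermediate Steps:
-3825 + 151*((1*1)*2) = -3825 + 151*(1*2) = -3825 + 151*2 = -3825 + 302 = -3523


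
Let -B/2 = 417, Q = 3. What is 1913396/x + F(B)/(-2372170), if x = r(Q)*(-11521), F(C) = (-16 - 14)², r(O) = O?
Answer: -453893169602/8198931171 ≈ -55.360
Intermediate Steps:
B = -834 (B = -2*417 = -834)
F(C) = 900 (F(C) = (-30)² = 900)
x = -34563 (x = 3*(-11521) = -34563)
1913396/x + F(B)/(-2372170) = 1913396/(-34563) + 900/(-2372170) = 1913396*(-1/34563) + 900*(-1/2372170) = -1913396/34563 - 90/237217 = -453893169602/8198931171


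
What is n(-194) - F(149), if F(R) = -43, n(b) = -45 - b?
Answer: 192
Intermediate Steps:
n(-194) - F(149) = (-45 - 1*(-194)) - 1*(-43) = (-45 + 194) + 43 = 149 + 43 = 192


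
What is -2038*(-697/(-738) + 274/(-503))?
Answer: -3687761/4527 ≈ -814.62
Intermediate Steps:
-2038*(-697/(-738) + 274/(-503)) = -2038*(-697*(-1/738) + 274*(-1/503)) = -2038*(17/18 - 274/503) = -2038*3619/9054 = -3687761/4527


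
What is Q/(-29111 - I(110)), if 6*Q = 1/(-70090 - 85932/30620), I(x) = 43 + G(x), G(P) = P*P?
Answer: 7655/132811584617892 ≈ 5.7638e-11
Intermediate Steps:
G(P) = P**2
I(x) = 43 + x**2
Q = -7655/3219362598 (Q = 1/(6*(-70090 - 85932/30620)) = 1/(6*(-70090 - 85932*1/30620)) = 1/(6*(-70090 - 21483/7655)) = 1/(6*(-536560433/7655)) = (1/6)*(-7655/536560433) = -7655/3219362598 ≈ -2.3778e-6)
Q/(-29111 - I(110)) = -7655/(3219362598*(-29111 - (43 + 110**2))) = -7655/(3219362598*(-29111 - (43 + 12100))) = -7655/(3219362598*(-29111 - 1*12143)) = -7655/(3219362598*(-29111 - 12143)) = -7655/3219362598/(-41254) = -7655/3219362598*(-1/41254) = 7655/132811584617892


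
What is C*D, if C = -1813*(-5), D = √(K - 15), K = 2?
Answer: 9065*I*√13 ≈ 32684.0*I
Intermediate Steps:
D = I*√13 (D = √(2 - 15) = √(-13) = I*√13 ≈ 3.6056*I)
C = 9065
C*D = 9065*(I*√13) = 9065*I*√13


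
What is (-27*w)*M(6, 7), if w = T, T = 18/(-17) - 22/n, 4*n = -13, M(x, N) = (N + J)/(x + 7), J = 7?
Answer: -477036/2873 ≈ -166.04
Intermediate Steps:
M(x, N) = (7 + N)/(7 + x) (M(x, N) = (N + 7)/(x + 7) = (7 + N)/(7 + x))
n = -13/4 (n = (1/4)*(-13) = -13/4 ≈ -3.2500)
T = 1262/221 (T = 18/(-17) - 22/(-13/4) = 18*(-1/17) - 22*(-4/13) = -18/17 + 88/13 = 1262/221 ≈ 5.7104)
w = 1262/221 ≈ 5.7104
(-27*w)*M(6, 7) = (-27*1262/221)*((7 + 7)/(7 + 6)) = -34074*14/(221*13) = -34074*14/2873 = -34074/221*14/13 = -477036/2873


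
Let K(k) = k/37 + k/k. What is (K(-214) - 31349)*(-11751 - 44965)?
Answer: 65795664440/37 ≈ 1.7783e+9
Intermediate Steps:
K(k) = 1 + k/37 (K(k) = k*(1/37) + 1 = k/37 + 1 = 1 + k/37)
(K(-214) - 31349)*(-11751 - 44965) = ((1 + (1/37)*(-214)) - 31349)*(-11751 - 44965) = ((1 - 214/37) - 31349)*(-56716) = (-177/37 - 31349)*(-56716) = -1160090/37*(-56716) = 65795664440/37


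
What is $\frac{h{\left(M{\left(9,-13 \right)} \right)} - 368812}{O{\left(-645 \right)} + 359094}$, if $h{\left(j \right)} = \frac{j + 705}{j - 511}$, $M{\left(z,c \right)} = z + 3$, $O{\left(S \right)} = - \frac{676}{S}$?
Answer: $- \frac{118704448725}{115576536694} \approx -1.0271$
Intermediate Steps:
$M{\left(z,c \right)} = 3 + z$
$h{\left(j \right)} = \frac{705 + j}{-511 + j}$
$\frac{h{\left(M{\left(9,-13 \right)} \right)} - 368812}{O{\left(-645 \right)} + 359094} = \frac{\frac{705 + \left(3 + 9\right)}{-511 + \left(3 + 9\right)} - 368812}{- \frac{676}{-645} + 359094} = \frac{\frac{705 + 12}{-511 + 12} - 368812}{\left(-676\right) \left(- \frac{1}{645}\right) + 359094} = \frac{\frac{1}{-499} \cdot 717 - 368812}{\frac{676}{645} + 359094} = \frac{\left(- \frac{1}{499}\right) 717 - 368812}{\frac{231616306}{645}} = \left(- \frac{717}{499} - 368812\right) \frac{645}{231616306} = \left(- \frac{184037905}{499}\right) \frac{645}{231616306} = - \frac{118704448725}{115576536694}$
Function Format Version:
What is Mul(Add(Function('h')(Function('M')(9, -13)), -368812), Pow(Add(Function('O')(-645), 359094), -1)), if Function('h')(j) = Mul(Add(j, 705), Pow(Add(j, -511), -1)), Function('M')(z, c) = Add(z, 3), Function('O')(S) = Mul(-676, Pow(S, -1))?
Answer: Rational(-118704448725, 115576536694) ≈ -1.0271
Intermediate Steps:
Function('M')(z, c) = Add(3, z)
Function('h')(j) = Mul(Pow(Add(-511, j), -1), Add(705, j)) (Function('h')(j) = Mul(Add(705, j), Pow(Add(-511, j), -1)) = Mul(Pow(Add(-511, j), -1), Add(705, j)))
Mul(Add(Function('h')(Function('M')(9, -13)), -368812), Pow(Add(Function('O')(-645), 359094), -1)) = Mul(Add(Mul(Pow(Add(-511, Add(3, 9)), -1), Add(705, Add(3, 9))), -368812), Pow(Add(Mul(-676, Pow(-645, -1)), 359094), -1)) = Mul(Add(Mul(Pow(Add(-511, 12), -1), Add(705, 12)), -368812), Pow(Add(Mul(-676, Rational(-1, 645)), 359094), -1)) = Mul(Add(Mul(Pow(-499, -1), 717), -368812), Pow(Add(Rational(676, 645), 359094), -1)) = Mul(Add(Mul(Rational(-1, 499), 717), -368812), Pow(Rational(231616306, 645), -1)) = Mul(Add(Rational(-717, 499), -368812), Rational(645, 231616306)) = Mul(Rational(-184037905, 499), Rational(645, 231616306)) = Rational(-118704448725, 115576536694)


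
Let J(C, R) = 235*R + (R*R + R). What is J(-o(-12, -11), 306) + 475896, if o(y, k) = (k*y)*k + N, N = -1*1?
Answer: 641748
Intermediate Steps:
N = -1
o(y, k) = -1 + y*k**2 (o(y, k) = (k*y)*k - 1 = y*k**2 - 1 = -1 + y*k**2)
J(C, R) = R**2 + 236*R (J(C, R) = 235*R + (R**2 + R) = 235*R + (R + R**2) = R**2 + 236*R)
J(-o(-12, -11), 306) + 475896 = 306*(236 + 306) + 475896 = 306*542 + 475896 = 165852 + 475896 = 641748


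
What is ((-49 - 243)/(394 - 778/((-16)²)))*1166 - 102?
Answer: -48684802/50043 ≈ -972.86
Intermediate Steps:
((-49 - 243)/(394 - 778/((-16)²)))*1166 - 102 = -292/(394 - 778/256)*1166 - 102 = -292/(394 - 778*1/256)*1166 - 102 = -292/(394 - 389/128)*1166 - 102 = -292/50043/128*1166 - 102 = -292*128/50043*1166 - 102 = -37376/50043*1166 - 102 = -43580416/50043 - 102 = -48684802/50043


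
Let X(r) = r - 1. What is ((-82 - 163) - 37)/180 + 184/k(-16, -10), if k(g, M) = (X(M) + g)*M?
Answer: -239/270 ≈ -0.88519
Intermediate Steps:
X(r) = -1 + r
k(g, M) = M*(-1 + M + g) (k(g, M) = ((-1 + M) + g)*M = (-1 + M + g)*M = M*(-1 + M + g))
((-82 - 163) - 37)/180 + 184/k(-16, -10) = ((-82 - 163) - 37)/180 + 184/((-10*(-1 - 10 - 16))) = (-245 - 37)*(1/180) + 184/((-10*(-27))) = -282*1/180 + 184/270 = -47/30 + 184*(1/270) = -47/30 + 92/135 = -239/270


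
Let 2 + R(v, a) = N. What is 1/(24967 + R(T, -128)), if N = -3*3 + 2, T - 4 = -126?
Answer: 1/24958 ≈ 4.0067e-5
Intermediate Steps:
T = -122 (T = 4 - 126 = -122)
N = -7 (N = -9 + 2 = -7)
R(v, a) = -9 (R(v, a) = -2 - 7 = -9)
1/(24967 + R(T, -128)) = 1/(24967 - 9) = 1/24958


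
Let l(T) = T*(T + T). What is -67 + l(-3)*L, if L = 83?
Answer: 1427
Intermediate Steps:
l(T) = 2*T² (l(T) = T*(2*T) = 2*T²)
-67 + l(-3)*L = -67 + (2*(-3)²)*83 = -67 + (2*9)*83 = -67 + 18*83 = -67 + 1494 = 1427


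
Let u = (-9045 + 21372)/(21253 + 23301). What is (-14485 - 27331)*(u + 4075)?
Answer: -3796262988316/22277 ≈ -1.7041e+8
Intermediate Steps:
u = 12327/44554 ≈ 0.27668
(-14485 - 27331)*(u + 4075) = (-14485 - 27331)*(12327/44554 + 4075) = -41816*181569877/44554 = -3796262988316/22277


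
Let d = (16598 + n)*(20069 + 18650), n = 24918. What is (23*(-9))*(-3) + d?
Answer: 1607458625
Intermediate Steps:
d = 1607458004 (d = (16598 + 24918)*(20069 + 18650) = 41516*38719 = 1607458004)
(23*(-9))*(-3) + d = (23*(-9))*(-3) + 1607458004 = -207*(-3) + 1607458004 = 621 + 1607458004 = 1607458625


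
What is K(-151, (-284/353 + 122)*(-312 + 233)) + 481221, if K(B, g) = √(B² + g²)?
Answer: 481221 + √11425740539093/353 ≈ 4.9080e+5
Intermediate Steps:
K(-151, (-284/353 + 122)*(-312 + 233)) + 481221 = √((-151)² + ((-284/353 + 122)*(-312 + 233))²) + 481221 = √(22801 + ((-284*1/353 + 122)*(-79))²) + 481221 = √(22801 + ((-284/353 + 122)*(-79))²) + 481221 = √(22801 + ((42782/353)*(-79))²) + 481221 = √(22801 + (-3379778/353)²) + 481221 = √(22801 + 11422899329284/124609) + 481221 = √(11425740539093/124609) + 481221 = √11425740539093/353 + 481221 = 481221 + √11425740539093/353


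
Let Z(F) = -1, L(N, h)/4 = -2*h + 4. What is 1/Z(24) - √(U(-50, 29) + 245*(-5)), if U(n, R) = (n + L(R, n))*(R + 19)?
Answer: -1 - √16343 ≈ -128.84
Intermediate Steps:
L(N, h) = 16 - 8*h (L(N, h) = 4*(-2*h + 4) = 4*(4 - 2*h) = 16 - 8*h)
U(n, R) = (16 - 7*n)*(19 + R) (U(n, R) = (n + (16 - 8*n))*(R + 19) = (16 - 7*n)*(19 + R))
1/Z(24) - √(U(-50, 29) + 245*(-5)) = 1/(-1) - √((304 - 133*(-50) + 16*29 - 7*29*(-50)) + 245*(-5)) = -1 - √((304 + 6650 + 464 + 10150) - 1225) = -1 - √(17568 - 1225) = -1 - √16343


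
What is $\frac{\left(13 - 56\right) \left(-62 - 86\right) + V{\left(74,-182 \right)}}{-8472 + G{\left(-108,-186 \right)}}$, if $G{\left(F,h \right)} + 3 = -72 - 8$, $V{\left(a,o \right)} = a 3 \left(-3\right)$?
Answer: $- \frac{5698}{8555} \approx -0.66604$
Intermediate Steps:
$V{\left(a,o \right)} = - 9 a$ ($V{\left(a,o \right)} = 3 a \left(-3\right) = - 9 a$)
$G{\left(F,h \right)} = -83$ ($G{\left(F,h \right)} = -3 - 80 = -83$)
$\frac{\left(13 - 56\right) \left(-62 - 86\right) + V{\left(74,-182 \right)}}{-8472 + G{\left(-108,-186 \right)}} = \frac{\left(13 - 56\right) \left(-62 - 86\right) - 666}{-8472 - 83} = \frac{\left(-43\right) \left(-148\right) - 666}{-8555} = \left(6364 - 666\right) \left(- \frac{1}{8555}\right) = 5698 \left(- \frac{1}{8555}\right) = - \frac{5698}{8555}$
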